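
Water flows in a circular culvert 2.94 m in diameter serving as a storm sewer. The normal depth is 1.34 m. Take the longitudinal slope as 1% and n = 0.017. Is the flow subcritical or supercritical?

supercritical

For a circular section of diameter D = 2.94 m at depth y = 1.34 m, the central angle is θ = 2 arccos(1 − 2y/D) = 2.964 rad. Then A = (D²/8)(θ − sin θ) = 3.013 m² and P = Dθ/2 = 4.358 m.
Hydraulic radius R = A/P = 3.013/4.358 = 0.6913 m.
V = (1/n) R^(2/3) √S = (1/0.017) × 0.6913^(2/3) × √0.01 = 4.599 m/s. Hydraulic depth D_h = A/T = 3.013/2.928 = 1.029 m.
Froude number Fr = V/√(g·D_h) = 4.599/√(9.81×1.029) = 1.45, which is greater than 1, so the flow is supercritical.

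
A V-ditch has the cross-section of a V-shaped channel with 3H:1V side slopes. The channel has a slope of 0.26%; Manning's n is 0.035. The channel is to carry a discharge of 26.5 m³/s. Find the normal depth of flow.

y_n = 2.37 m

Manning's equation rearranged: A R^(2/3) = nQ / (1·√S) = 0.035 × 26.5 / (√0.0026) = 18.19.
Trying y = 2.06 m: A R^(2/3) = 12.54 — too small.
Trying y = 2.6 m: A R^(2/3) = 23.32 — too large.
Trying y = 2.37 m: A R^(2/3) = 18.22 — ≈ 18.19.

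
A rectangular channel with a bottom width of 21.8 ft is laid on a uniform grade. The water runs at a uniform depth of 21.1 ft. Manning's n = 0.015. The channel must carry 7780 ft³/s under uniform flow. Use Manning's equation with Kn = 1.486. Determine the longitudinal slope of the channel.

Flow area A = b·y = 21.8 × 21.1 = 460 ft². Wetted perimeter P = b + 2y = 21.8 + 2×21.1 = 64 ft.
Hydraulic radius R = A/P = 460/64 = 7.187 ft.
From Manning's equation, S = [nQ / (1.486 A R^(2/3))]² = [0.015 × 7780 / (1.486 × 460 × 7.187^(2/3))]² = 0.0021.

S = 0.0021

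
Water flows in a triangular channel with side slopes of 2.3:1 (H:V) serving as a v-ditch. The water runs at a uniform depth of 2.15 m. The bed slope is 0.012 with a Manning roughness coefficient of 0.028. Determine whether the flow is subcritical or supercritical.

For a triangular section with side slope z = 2.3: A = zy² = 2.3×2.15² = 10.63 m²; P = 2y√(1+z²) = 2×2.15×2.508 = 10.78 m.
Hydraulic radius R = A/P = 10.63/10.78 = 0.9859 m.
V = (1/n) R^(2/3) √S = (1/0.028) × 0.9859^(2/3) × √0.012 = 3.875 m/s. Hydraulic depth D_h = A/T = 10.63/9.89 = 1.075 m.
Froude number Fr = V/√(g·D_h) = 3.875/√(9.81×1.075) = 1.19, which is greater than 1, so the flow is supercritical.

supercritical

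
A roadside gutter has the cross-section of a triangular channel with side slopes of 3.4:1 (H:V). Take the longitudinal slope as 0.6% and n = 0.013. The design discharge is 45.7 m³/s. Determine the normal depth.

y_n = 1.63 m

Manning's equation rearranged: A R^(2/3) = nQ / (1·√S) = 0.013 × 45.7 / (√0.006) = 7.67.
Try y = 1.26 m: A R^(2/3) = 3.859 — short.
Try y = 1.94 m: A R^(2/3) = 12.2 — over.
Try y = 1.63 m: A R^(2/3) = 7.667 — matches.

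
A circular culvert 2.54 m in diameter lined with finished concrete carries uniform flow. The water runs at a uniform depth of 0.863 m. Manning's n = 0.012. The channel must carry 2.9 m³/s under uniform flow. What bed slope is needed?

For a circular section of diameter D = 2.54 m at depth y = 0.863 m, the central angle is θ = 2 arccos(1 − 2y/D) = 2.489 rad. Then A = (D²/8)(θ − sin θ) = 1.518 m² and P = Dθ/2 = 3.161 m.
Hydraulic radius R = A/P = 1.518/3.161 = 0.4801 m.
From Manning's equation, S = [nQ / (1 A R^(2/3))]² = [0.012 × 2.9 / (1 × 1.518 × 0.4801^(2/3))]² = 0.0014.

S = 0.0014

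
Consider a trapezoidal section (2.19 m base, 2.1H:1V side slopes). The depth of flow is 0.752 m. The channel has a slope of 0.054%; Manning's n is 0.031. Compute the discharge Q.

Q = 1.34 m³/s

With bottom width b = 2.19 m and side slope z = 2.1: A = (b + zy)y = (2.19 + 2.1×0.752)×0.752 = 2.834 m²; P = b + 2y√(1+z²) = 2.19 + 2×0.752×2.326 = 5.688 m.
Hydraulic radius R = A/P = 2.834/5.688 = 0.4983 m.
Manning's equation: Q = (1/n) A R^(2/3) S^(1/2) = (1/0.031) × 2.834 × 0.4983^(2/3) × 0.00054^(1/2) = 1.34 m³/s.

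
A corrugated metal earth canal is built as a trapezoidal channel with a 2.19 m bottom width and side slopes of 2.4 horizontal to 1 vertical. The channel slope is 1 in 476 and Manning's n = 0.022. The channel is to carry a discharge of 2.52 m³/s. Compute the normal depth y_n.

Manning's equation rearranged: A R^(2/3) = nQ / (1·√S) = 0.022 × 2.52 / (√0.002101) = 1.21.
At y = 0.53 m: A R^(2/3) = 0.9473 — too small.
At y = 0.75 m: A R^(2/3) = 1.863 — too large.
At y = 0.602 m: A R^(2/3) = 1.21 — ≈ 1.21.

y_n = 0.602 m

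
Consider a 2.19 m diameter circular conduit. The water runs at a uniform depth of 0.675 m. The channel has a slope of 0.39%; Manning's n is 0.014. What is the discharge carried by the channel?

Q = 2.32 m³/s

For a circular section of diameter D = 2.19 m at depth y = 0.675 m, the central angle is θ = 2 arccos(1 − 2y/D) = 2.354 rad. Then A = (D²/8)(θ − sin θ) = 0.9867 m² and P = Dθ/2 = 2.578 m.
Hydraulic radius R = A/P = 0.9867/2.578 = 0.3827 m.
Manning's equation: Q = (1/n) A R^(2/3) S^(1/2) = (1/0.014) × 0.9867 × 0.3827^(2/3) × 0.0039^(1/2) = 2.32 m³/s.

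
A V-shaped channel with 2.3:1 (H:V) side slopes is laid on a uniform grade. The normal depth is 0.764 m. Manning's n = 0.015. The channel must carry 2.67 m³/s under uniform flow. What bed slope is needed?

For a triangular section with side slope z = 2.3: A = zy² = 2.3×0.764² = 1.343 m²; P = 2y√(1+z²) = 2×0.764×2.508 = 3.832 m.
Hydraulic radius R = A/P = 1.343/3.832 = 0.3503 m.
From Manning's equation, S = [nQ / (1 A R^(2/3))]² = [0.015 × 2.67 / (1 × 1.343 × 0.3503^(2/3))]² = 0.0036.

S = 0.0036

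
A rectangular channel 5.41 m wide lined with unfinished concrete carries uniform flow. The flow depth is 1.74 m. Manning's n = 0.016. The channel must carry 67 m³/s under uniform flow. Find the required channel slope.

S = 0.012

Flow area A = b·y = 5.41 × 1.74 = 9.413 m². Wetted perimeter P = b + 2y = 5.41 + 2×1.74 = 8.89 m.
Hydraulic radius R = A/P = 9.413/8.89 = 1.059 m.
From Manning's equation, S = [nQ / (1 A R^(2/3))]² = [0.016 × 67 / (1 × 9.413 × 1.059^(2/3))]² = 0.012.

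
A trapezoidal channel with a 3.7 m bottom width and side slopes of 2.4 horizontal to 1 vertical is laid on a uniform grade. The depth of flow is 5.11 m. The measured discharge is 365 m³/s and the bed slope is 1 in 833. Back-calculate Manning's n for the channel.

n = 0.015

With bottom width b = 3.7 m and side slope z = 2.4: A = (b + zy)y = (3.7 + 2.4×5.11)×5.11 = 81.58 m²; P = b + 2y√(1+z²) = 3.7 + 2×5.11×2.6 = 30.27 m.
Hydraulic radius R = A/P = 81.58/30.27 = 2.695 m.
Rearranging Manning's equation: n = (1/Q) A R^(2/3) S^(1/2) = (1/365) × 81.58 × 2.695^(2/3) × √0.0012 = 0.015.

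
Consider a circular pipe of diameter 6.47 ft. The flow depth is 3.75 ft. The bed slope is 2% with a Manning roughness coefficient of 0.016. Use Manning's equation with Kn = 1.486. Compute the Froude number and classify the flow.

For a circular section of diameter D = 6.47 ft at depth y = 3.75 ft, the central angle is θ = 2 arccos(1 − 2y/D) = 3.461 rad. Then A = (D²/8)(θ − sin θ) = 19.76 ft² and P = Dθ/2 = 11.2 ft.
Hydraulic radius R = A/P = 19.76/11.2 = 1.764 ft.
V = (1.486/n) R^(2/3) √S = (1.486/0.016) × 1.764^(2/3) × √0.02 = 19.18 ft/s. Hydraulic depth D_h = A/T = 19.76/6.387 = 3.093 ft.
Froude number Fr = V/√(g·D_h) = 19.18/√(32.2×3.093) = 1.92, which is greater than 1, so the flow is supercritical.

supercritical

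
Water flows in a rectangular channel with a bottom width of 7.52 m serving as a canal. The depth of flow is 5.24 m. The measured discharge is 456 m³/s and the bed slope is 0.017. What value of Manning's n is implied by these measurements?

Flow area A = b·y = 7.52 × 5.24 = 39.4 m². Wetted perimeter P = b + 2y = 7.52 + 2×5.24 = 18 m.
Hydraulic radius R = A/P = 39.4/18 = 2.189 m.
Rearranging Manning's equation: n = (1/Q) A R^(2/3) S^(1/2) = (1/456) × 39.4 × 2.189^(2/3) × √0.017 = 0.019.

n = 0.019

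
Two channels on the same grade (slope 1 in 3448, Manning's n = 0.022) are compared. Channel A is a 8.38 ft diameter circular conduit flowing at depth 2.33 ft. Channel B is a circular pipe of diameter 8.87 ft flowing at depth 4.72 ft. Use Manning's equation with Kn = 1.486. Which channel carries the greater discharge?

channel B

Channel A: For a circular section of diameter D = 8.38 ft at depth y = 2.33 ft, the central angle is θ = 2 arccos(1 − 2y/D) = 2.222 rad. Then A = (D²/8)(θ − sin θ) = 12.52 ft² and P = Dθ/2 = 9.309 ft. Hydraulic radius R = A/P = 12.52/9.309 = 1.345 ft. Q_A = (1.486/0.022)·12.52·1.345^(2/3)·√0.00029 = 17.54 ft³/s.
Channel B: For a circular section of diameter D = 8.87 ft at depth y = 4.72 ft, the central angle is θ = 2 arccos(1 − 2y/D) = 3.27 rad. Then A = (D²/8)(θ − sin θ) = 33.42 ft² and P = Dθ/2 = 14.5 ft. Hydraulic radius R = A/P = 33.42/14.5 = 2.304 ft. Q_B = (1.486/0.022)·33.42·2.304^(2/3)·√0.00029 = 67.08 ft³/s.
Q_A = 17.54 ft³/s vs Q_B = 67.08 ft³/s, so channel B carries more.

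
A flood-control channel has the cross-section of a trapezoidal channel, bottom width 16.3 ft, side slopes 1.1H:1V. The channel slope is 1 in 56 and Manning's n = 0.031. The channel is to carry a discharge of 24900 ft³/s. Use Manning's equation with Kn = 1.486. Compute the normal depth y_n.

Manning's equation rearranged: A R^(2/3) = nQ / (1.486·√S) = 0.031 × 24900 / (1.486 × √0.01786) = 3887.
Try y = 16.3 ft: A R^(2/3) = 2345 — low.
Try y = 23.8 ft: A R^(2/3) = 5185 — high.
Try y = 20.8 ft: A R^(2/3) = 3890 — matches.

y_n = 20.8 ft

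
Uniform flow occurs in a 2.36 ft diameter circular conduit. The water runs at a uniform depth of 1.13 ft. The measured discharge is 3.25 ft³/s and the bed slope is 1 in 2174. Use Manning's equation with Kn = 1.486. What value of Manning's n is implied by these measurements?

n = 0.014

For a circular section of diameter D = 2.36 ft at depth y = 1.13 ft, the central angle is θ = 2 arccos(1 − 2y/D) = 3.057 rad. Then A = (D²/8)(θ − sin θ) = 2.069 ft² and P = Dθ/2 = 3.607 ft.
Hydraulic radius R = A/P = 2.069/3.607 = 0.5737 ft.
Rearranging Manning's equation: n = (1.486/Q) A R^(2/3) S^(1/2) = (1.486/3.25) × 2.069 × 0.5737^(2/3) × √0.00046 = 0.014.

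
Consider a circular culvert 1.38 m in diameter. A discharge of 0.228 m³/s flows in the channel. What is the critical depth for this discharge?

At critical depth, Q² T / (g A³) = 1, i.e. A³/T = Q²/g = 0.228²/9.81 = 0.005299.
Try y = 0.17 m: A³/T = 0.0013 — low.
Try y = 0.243 m: A³/T = 0.005309 — close enough.

y_c = 0.243 m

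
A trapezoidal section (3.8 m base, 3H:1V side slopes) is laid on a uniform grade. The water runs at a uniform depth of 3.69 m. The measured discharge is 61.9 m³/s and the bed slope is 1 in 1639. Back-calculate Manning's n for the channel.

With bottom width b = 3.8 m and side slope z = 3: A = (b + zy)y = (3.8 + 3×3.69)×3.69 = 54.87 m²; P = b + 2y√(1+z²) = 3.8 + 2×3.69×3.162 = 27.14 m.
Hydraulic radius R = A/P = 54.87/27.14 = 2.022 m.
Rearranging Manning's equation: n = (1/Q) A R^(2/3) S^(1/2) = (1/61.9) × 54.87 × 2.022^(2/3) × √0.0006101 = 0.035.

n = 0.035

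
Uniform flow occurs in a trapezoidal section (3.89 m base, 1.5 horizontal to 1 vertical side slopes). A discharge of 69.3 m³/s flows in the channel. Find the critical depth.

y_c = 2.36 m

At critical depth, Q² T / (g A³) = 1, i.e. A³/T = Q²/g = 69.3²/9.81 = 489.6.
At y = 1.65 m: A³/T = 131 — short.
At y = 2.68 m: A³/T = 798.5 — over.
At y = 2.36 m: A³/T = 491.5 — close enough.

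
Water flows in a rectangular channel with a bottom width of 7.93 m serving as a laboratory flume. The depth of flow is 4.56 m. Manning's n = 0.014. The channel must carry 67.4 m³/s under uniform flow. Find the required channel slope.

Flow area A = b·y = 7.93 × 4.56 = 36.16 m². Wetted perimeter P = b + 2y = 7.93 + 2×4.56 = 17.05 m.
Hydraulic radius R = A/P = 36.16/17.05 = 2.121 m.
From Manning's equation, S = [nQ / (1 A R^(2/3))]² = [0.014 × 67.4 / (1 × 36.16 × 2.121^(2/3))]² = 0.00025.

S = 0.00025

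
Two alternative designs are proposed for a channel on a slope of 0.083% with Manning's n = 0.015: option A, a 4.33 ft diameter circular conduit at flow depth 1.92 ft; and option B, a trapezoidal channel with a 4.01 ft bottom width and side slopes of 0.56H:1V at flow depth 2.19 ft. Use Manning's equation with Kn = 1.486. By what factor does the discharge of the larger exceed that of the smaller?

Channel A: For a circular section of diameter D = 4.33 ft at depth y = 1.92 ft, the central angle is θ = 2 arccos(1 − 2y/D) = 2.915 rad. Then A = (D²/8)(θ − sin θ) = 6.304 ft² and P = Dθ/2 = 6.31 ft. Hydraulic radius R = A/P = 6.304/6.31 = 0.999 ft. Q_A = (1.486/0.015)·6.304·0.999^(2/3)·√0.00083 = 17.98 ft³/s.
Channel B: With bottom width b = 4.01 ft and side slope z = 0.56: A = (b + zy)y = (4.01 + 0.56×2.19)×2.19 = 11.47 ft²; P = b + 2y√(1+z²) = 4.01 + 2×2.19×1.146 = 9.03 ft. Hydraulic radius R = A/P = 11.47/9.03 = 1.27 ft. Q_B = (1.486/0.015)·11.47·1.27^(2/3)·√0.00083 = 38.38 ft³/s.
The larger discharge is 38.38 ft³/s and the smaller is 17.98 ft³/s; the ratio is 2.13.

2.13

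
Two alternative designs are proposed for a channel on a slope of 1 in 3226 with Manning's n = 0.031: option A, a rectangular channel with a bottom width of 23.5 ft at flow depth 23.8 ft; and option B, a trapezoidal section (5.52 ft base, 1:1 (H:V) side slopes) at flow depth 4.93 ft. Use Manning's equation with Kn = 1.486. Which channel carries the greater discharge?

Channel A: Flow area A = b·y = 23.5 × 23.8 = 559.3 ft². Wetted perimeter P = b + 2y = 23.5 + 2×23.8 = 71.1 ft. Hydraulic radius R = A/P = 559.3/71.1 = 7.866 ft. Q_A = (1.486/0.031)·559.3·7.866^(2/3)·√0.00031 = 1867 ft³/s.
Channel B: With bottom width b = 5.52 ft and side slope z = 1: A = (b + zy)y = (5.52 + 1×4.93)×4.93 = 51.52 ft²; P = b + 2y√(1+z²) = 5.52 + 2×4.93×1.414 = 19.46 ft. Hydraulic radius R = A/P = 51.52/19.46 = 2.647 ft. Q_B = (1.486/0.031)·51.52·2.647^(2/3)·√0.00031 = 83.2 ft³/s.
Q_A = 1867 ft³/s vs Q_B = 83.2 ft³/s, so channel A carries more.

channel A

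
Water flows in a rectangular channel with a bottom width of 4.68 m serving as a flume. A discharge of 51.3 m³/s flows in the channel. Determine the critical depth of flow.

For a rectangular channel, critical depth y_c = (q²/g)^(1/3) where q = Q/b = 51.3/4.68 = 10.96 m²/s.
So y_c = (10.96²/9.81)^(1/3) = 2.31 m.

y_c = 2.31 m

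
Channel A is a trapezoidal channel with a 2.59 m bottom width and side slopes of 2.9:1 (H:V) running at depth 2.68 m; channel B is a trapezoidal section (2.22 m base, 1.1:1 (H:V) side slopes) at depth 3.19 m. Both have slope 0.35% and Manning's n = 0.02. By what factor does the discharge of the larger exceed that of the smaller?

1.45

Channel A: With bottom width b = 2.59 m and side slope z = 2.9: A = (b + zy)y = (2.59 + 2.9×2.68)×2.68 = 27.77 m²; P = b + 2y√(1+z²) = 2.59 + 2×2.68×3.068 = 19.03 m. Hydraulic radius R = A/P = 27.77/19.03 = 1.459 m. Q_A = (1/0.02)·27.77·1.459^(2/3)·√0.0035 = 105.7 m³/s.
Channel B: With bottom width b = 2.22 m and side slope z = 1.1: A = (b + zy)y = (2.22 + 1.1×3.19)×3.19 = 18.28 m²; P = b + 2y√(1+z²) = 2.22 + 2×3.19×1.487 = 11.7 m. Hydraulic radius R = A/P = 18.28/11.7 = 1.561 m. Q_B = (1/0.02)·18.28·1.561^(2/3)·√0.0035 = 72.76 m³/s.
The larger discharge is 105.7 m³/s and the smaller is 72.76 m³/s; the ratio is 1.45.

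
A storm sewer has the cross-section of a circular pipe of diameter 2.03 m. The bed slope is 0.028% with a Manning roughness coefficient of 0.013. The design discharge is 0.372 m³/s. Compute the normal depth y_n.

Manning's equation rearranged: A R^(2/3) = nQ / (1·√S) = 0.013 × 0.372 / (√0.00028) = 0.289.
At y = 0.368 m: A R^(2/3) = 0.1477 — low.
At y = 0.623 m: A R^(2/3) = 0.4214 — high.
At y = 0.514 m: A R^(2/3) = 0.2893 — matches.

y_n = 0.514 m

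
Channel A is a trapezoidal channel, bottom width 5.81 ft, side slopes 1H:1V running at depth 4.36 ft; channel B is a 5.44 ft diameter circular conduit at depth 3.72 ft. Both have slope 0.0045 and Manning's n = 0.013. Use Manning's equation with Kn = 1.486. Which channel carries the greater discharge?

Channel A: With bottom width b = 5.81 ft and side slope z = 1: A = (b + zy)y = (5.81 + 1×4.36)×4.36 = 44.34 ft²; P = b + 2y√(1+z²) = 5.81 + 2×4.36×1.414 = 18.14 ft. Hydraulic radius R = A/P = 44.34/18.14 = 2.444 ft. Q_A = (1.486/0.013)·44.34·2.444^(2/3)·√0.0045 = 616.9 ft³/s.
Channel B: For a circular section of diameter D = 5.44 ft at depth y = 3.72 ft, the central angle is θ = 2 arccos(1 − 2y/D) = 3.895 rad. Then A = (D²/8)(θ − sin θ) = 16.94 ft² and P = Dθ/2 = 10.59 ft. Hydraulic radius R = A/P = 16.94/10.59 = 1.599 ft. Q_B = (1.486/0.013)·16.94·1.599^(2/3)·√0.0045 = 177.6 ft³/s.
Q_A = 616.9 ft³/s vs Q_B = 177.6 ft³/s, so channel A carries more.

channel A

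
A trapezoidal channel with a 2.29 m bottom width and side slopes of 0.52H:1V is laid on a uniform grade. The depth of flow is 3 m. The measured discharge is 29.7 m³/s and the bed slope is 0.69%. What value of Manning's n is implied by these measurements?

With bottom width b = 2.29 m and side slope z = 0.52: A = (b + zy)y = (2.29 + 0.52×3)×3 = 11.55 m²; P = b + 2y√(1+z²) = 2.29 + 2×3×1.127 = 9.053 m.
Hydraulic radius R = A/P = 11.55/9.053 = 1.276 m.
Rearranging Manning's equation: n = (1/Q) A R^(2/3) S^(1/2) = (1/29.7) × 11.55 × 1.276^(2/3) × √0.0069 = 0.038.

n = 0.038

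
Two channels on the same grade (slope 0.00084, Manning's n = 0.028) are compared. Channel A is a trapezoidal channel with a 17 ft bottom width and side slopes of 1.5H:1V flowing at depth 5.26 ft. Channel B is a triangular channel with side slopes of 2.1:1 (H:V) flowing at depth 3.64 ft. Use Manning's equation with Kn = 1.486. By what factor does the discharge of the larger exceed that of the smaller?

Channel A: With bottom width b = 17 ft and side slope z = 1.5: A = (b + zy)y = (17 + 1.5×5.26)×5.26 = 130.9 ft²; P = b + 2y√(1+z²) = 17 + 2×5.26×1.803 = 35.97 ft. Hydraulic radius R = A/P = 130.9/35.97 = 3.64 ft. Q_A = (1.486/0.028)·130.9·3.64^(2/3)·√0.00084 = 476.5 ft³/s.
Channel B: For a triangular section with side slope z = 2.1: A = zy² = 2.1×3.64² = 27.82 ft²; P = 2y√(1+z²) = 2×3.64×2.326 = 16.93 ft. Hydraulic radius R = A/P = 27.82/16.93 = 1.643 ft. Q_B = (1.486/0.028)·27.82·1.643^(2/3)·√0.00084 = 59.6 ft³/s.
The larger discharge is 476.5 ft³/s and the smaller is 59.6 ft³/s; the ratio is 8.

8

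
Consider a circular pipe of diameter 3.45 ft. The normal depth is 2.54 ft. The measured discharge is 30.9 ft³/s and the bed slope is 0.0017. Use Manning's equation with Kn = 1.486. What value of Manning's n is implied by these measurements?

n = 0.015

For a circular section of diameter D = 3.45 ft at depth y = 2.54 ft, the central angle is θ = 2 arccos(1 − 2y/D) = 4.126 rad. Then A = (D²/8)(θ − sin θ) = 7.377 ft² and P = Dθ/2 = 7.117 ft.
Hydraulic radius R = A/P = 7.377/7.117 = 1.037 ft.
Rearranging Manning's equation: n = (1.486/Q) A R^(2/3) S^(1/2) = (1.486/30.9) × 7.377 × 1.037^(2/3) × √0.0017 = 0.015.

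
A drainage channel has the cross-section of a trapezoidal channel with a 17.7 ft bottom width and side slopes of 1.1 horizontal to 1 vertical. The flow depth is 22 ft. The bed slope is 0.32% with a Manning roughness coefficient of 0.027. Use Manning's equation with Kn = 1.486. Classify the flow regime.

subcritical

With bottom width b = 17.7 ft and side slope z = 1.1: A = (b + zy)y = (17.7 + 1.1×22)×22 = 921.8 ft²; P = b + 2y√(1+z²) = 17.7 + 2×22×1.487 = 83.11 ft.
Hydraulic radius R = A/P = 921.8/83.11 = 11.09 ft.
V = (1.486/n) R^(2/3) √S = (1.486/0.027) × 11.09^(2/3) × √0.0032 = 15.48 ft/s. Hydraulic depth D_h = A/T = 921.8/66.1 = 13.95 ft.
Froude number Fr = V/√(g·D_h) = 15.48/√(32.2×13.95) = 0.731, which is less than 1, so the flow is subcritical.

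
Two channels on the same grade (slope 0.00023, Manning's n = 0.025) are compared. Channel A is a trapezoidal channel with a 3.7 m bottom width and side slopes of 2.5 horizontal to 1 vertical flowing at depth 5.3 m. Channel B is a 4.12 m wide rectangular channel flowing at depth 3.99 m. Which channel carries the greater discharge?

Channel A: With bottom width b = 3.7 m and side slope z = 2.5: A = (b + zy)y = (3.7 + 2.5×5.3)×5.3 = 89.83 m²; P = b + 2y√(1+z²) = 3.7 + 2×5.3×2.693 = 32.24 m. Hydraulic radius R = A/P = 89.83/32.24 = 2.786 m. Q_A = (1/0.025)·89.83·2.786^(2/3)·√0.00023 = 107.9 m³/s.
Channel B: Flow area A = b·y = 4.12 × 3.99 = 16.44 m². Wetted perimeter P = b + 2y = 4.12 + 2×3.99 = 12.1 m. Hydraulic radius R = A/P = 16.44/12.1 = 1.359 m. Q_B = (1/0.025)·16.44·1.359^(2/3)·√0.00023 = 12.23 m³/s.
Q_A = 107.9 m³/s vs Q_B = 12.23 m³/s, so channel A carries more.

channel A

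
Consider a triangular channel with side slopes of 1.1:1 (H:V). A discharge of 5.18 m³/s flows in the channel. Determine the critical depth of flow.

y_c = 1.35 m

At critical depth, Q² T / (g A³) = 1, i.e. A³/T = Q²/g = 5.18²/9.81 = 2.735.
At y = 1.7 m: A³/T = 8.59 — too large.
At y = 1.2 m: A³/T = 1.505 — too small.
At y = 1.35 m: A³/T = 2.713 — close enough.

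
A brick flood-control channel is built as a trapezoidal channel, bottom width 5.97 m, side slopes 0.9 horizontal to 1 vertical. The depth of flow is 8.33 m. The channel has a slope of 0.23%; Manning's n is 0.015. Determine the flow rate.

With bottom width b = 5.97 m and side slope z = 0.9: A = (b + zy)y = (5.97 + 0.9×8.33)×8.33 = 112.2 m²; P = b + 2y√(1+z²) = 5.97 + 2×8.33×1.345 = 28.38 m.
Hydraulic radius R = A/P = 112.2/28.38 = 3.952 m.
Manning's equation: Q = (1/n) A R^(2/3) S^(1/2) = (1/0.015) × 112.2 × 3.952^(2/3) × 0.0023^(1/2) = 897 m³/s.

Q = 897 m³/s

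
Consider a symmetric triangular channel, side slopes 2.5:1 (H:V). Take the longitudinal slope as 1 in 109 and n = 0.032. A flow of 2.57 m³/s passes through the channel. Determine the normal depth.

Manning's equation rearranged: A R^(2/3) = nQ / (1·√S) = 0.032 × 2.57 / (√0.009174) = 0.8586.
Trying y = 0.901 m: A R^(2/3) = 1.135 — over.
Trying y = 0.811 m: A R^(2/3) = 0.8573 — ≈ 0.8586.

y_n = 0.811 m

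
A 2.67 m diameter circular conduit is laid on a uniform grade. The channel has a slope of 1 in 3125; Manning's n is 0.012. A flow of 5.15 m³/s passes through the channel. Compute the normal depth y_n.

y_n = 1.82 m

Manning's equation rearranged: A R^(2/3) = nQ / (1·√S) = 0.012 × 5.15 / (√0.00032) = 3.455.
Trying y = 1.25 m: A R^(2/3) = 1.909 — short.
Trying y = 2.23 m: A R^(2/3) = 4.346 — over.
Trying y = 1.82 m: A R^(2/3) = 3.456 — close enough.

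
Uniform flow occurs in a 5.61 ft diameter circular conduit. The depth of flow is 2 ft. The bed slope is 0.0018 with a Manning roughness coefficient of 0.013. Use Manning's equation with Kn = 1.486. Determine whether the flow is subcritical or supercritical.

subcritical

For a circular section of diameter D = 5.61 ft at depth y = 2 ft, the central angle is θ = 2 arccos(1 − 2y/D) = 2.559 rad. Then A = (D²/8)(θ − sin θ) = 7.906 ft² and P = Dθ/2 = 7.179 ft.
Hydraulic radius R = A/P = 7.906/7.179 = 1.101 ft.
V = (1.486/n) R^(2/3) √S = (1.486/0.013) × 1.101^(2/3) × √0.0018 = 5.172 ft/s. Hydraulic depth D_h = A/T = 7.906/5.374 = 1.471 ft.
Froude number Fr = V/√(g·D_h) = 5.172/√(32.2×1.471) = 0.751, which is less than 1, so the flow is subcritical.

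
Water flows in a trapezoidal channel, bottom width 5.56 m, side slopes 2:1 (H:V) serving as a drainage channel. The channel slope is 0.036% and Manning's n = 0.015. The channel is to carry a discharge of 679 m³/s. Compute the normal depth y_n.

y_n = 8.65 m

Manning's equation rearranged: A R^(2/3) = nQ / (1·√S) = 0.015 × 679 / (√0.00036) = 536.8.
Trying y = 6.77 m: A R^(2/3) = 304.2 — too small.
Trying y = 9.72 m: A R^(2/3) = 706.4 — too large.
Trying y = 8.65 m: A R^(2/3) = 536.5 — ≈ 536.8.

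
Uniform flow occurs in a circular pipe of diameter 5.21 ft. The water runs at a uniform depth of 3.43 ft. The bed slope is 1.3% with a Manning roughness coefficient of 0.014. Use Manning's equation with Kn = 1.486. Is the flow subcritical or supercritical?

supercritical

For a circular section of diameter D = 5.21 ft at depth y = 3.43 ft, the central angle is θ = 2 arccos(1 − 2y/D) = 3.786 rad. Then A = (D²/8)(θ − sin θ) = 14.88 ft² and P = Dθ/2 = 9.863 ft.
Hydraulic radius R = A/P = 14.88/9.863 = 1.509 ft.
V = (1.486/n) R^(2/3) √S = (1.486/0.014) × 1.509^(2/3) × √0.013 = 15.92 ft/s. Hydraulic depth D_h = A/T = 14.88/4.942 = 3.012 ft.
Froude number Fr = V/√(g·D_h) = 15.92/√(32.2×3.012) = 1.62, which is greater than 1, so the flow is supercritical.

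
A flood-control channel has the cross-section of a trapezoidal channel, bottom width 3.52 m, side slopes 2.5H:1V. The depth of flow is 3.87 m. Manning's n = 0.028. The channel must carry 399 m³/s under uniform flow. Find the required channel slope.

S = 0.0178

With bottom width b = 3.52 m and side slope z = 2.5: A = (b + zy)y = (3.52 + 2.5×3.87)×3.87 = 51.06 m²; P = b + 2y√(1+z²) = 3.52 + 2×3.87×2.693 = 24.36 m.
Hydraulic radius R = A/P = 51.06/24.36 = 2.096 m.
From Manning's equation, S = [nQ / (1 A R^(2/3))]² = [0.028 × 399 / (1 × 51.06 × 2.096^(2/3))]² = 0.0178.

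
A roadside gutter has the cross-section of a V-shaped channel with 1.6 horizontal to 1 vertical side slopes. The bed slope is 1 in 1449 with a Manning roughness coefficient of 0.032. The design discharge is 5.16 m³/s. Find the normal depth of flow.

Manning's equation rearranged: A R^(2/3) = nQ / (1·√S) = 0.032 × 5.16 / (√0.0006901) = 6.285.
At y = 2.59 m: A R^(2/3) = 11.42 — high.
At y = 1.42 m: A R^(2/3) = 2.3 — low.
At y = 2.07 m: A R^(2/3) = 6.285 — matches.

y_n = 2.07 m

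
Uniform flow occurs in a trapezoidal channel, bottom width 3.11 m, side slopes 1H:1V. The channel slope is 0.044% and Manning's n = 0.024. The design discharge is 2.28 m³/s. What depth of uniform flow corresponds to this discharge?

y_n = 0.887 m

Manning's equation rearranged: A R^(2/3) = nQ / (1·√S) = 0.024 × 2.28 / (√0.00044) = 2.609.
At y = 1.08 m: A R^(2/3) = 3.682 — over.
At y = 0.887 m: A R^(2/3) = 2.608 — matches.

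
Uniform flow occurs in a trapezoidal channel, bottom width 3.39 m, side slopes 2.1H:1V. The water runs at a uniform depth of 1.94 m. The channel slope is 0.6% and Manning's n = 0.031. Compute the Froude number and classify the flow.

With bottom width b = 3.39 m and side slope z = 2.1: A = (b + zy)y = (3.39 + 2.1×1.94)×1.94 = 14.48 m²; P = b + 2y√(1+z²) = 3.39 + 2×1.94×2.326 = 12.41 m.
Hydraulic radius R = A/P = 14.48/12.41 = 1.166 m.
V = (1/n) R^(2/3) √S = (1/0.031) × 1.166^(2/3) × √0.006 = 2.769 m/s. Hydraulic depth D_h = A/T = 14.48/11.54 = 1.255 m.
Froude number Fr = V/√(g·D_h) = 2.769/√(9.81×1.255) = 0.789, which is less than 1, so the flow is subcritical.

subcritical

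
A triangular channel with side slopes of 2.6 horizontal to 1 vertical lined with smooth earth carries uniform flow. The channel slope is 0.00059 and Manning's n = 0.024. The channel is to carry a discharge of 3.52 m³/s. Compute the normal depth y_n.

Manning's equation rearranged: A R^(2/3) = nQ / (1·√S) = 0.024 × 3.52 / (√0.00059) = 3.478.
Trying y = 1.59 m: A R^(2/3) = 5.387 — high.
Trying y = 1.18 m: A R^(2/3) = 2.432 — low.
Trying y = 1.35 m: A R^(2/3) = 3.482 — ≈ 3.478.

y_n = 1.35 m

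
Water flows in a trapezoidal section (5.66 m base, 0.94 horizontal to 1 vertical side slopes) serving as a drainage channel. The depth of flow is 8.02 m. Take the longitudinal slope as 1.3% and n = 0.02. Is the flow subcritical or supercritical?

With bottom width b = 5.66 m and side slope z = 0.94: A = (b + zy)y = (5.66 + 0.94×8.02)×8.02 = 105.9 m²; P = b + 2y√(1+z²) = 5.66 + 2×8.02×1.372 = 27.67 m.
Hydraulic radius R = A/P = 105.9/27.67 = 3.825 m.
V = (1/n) R^(2/3) √S = (1/0.02) × 3.825^(2/3) × √0.013 = 13.94 m/s. Hydraulic depth D_h = A/T = 105.9/20.74 = 5.104 m.
Froude number Fr = V/√(g·D_h) = 13.94/√(9.81×5.104) = 1.97, which is greater than 1, so the flow is supercritical.

supercritical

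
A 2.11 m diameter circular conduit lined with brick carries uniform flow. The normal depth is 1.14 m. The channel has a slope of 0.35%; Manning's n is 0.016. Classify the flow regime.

subcritical

For a circular section of diameter D = 2.11 m at depth y = 1.14 m, the central angle is θ = 2 arccos(1 − 2y/D) = 3.303 rad. Then A = (D²/8)(θ − sin θ) = 1.927 m² and P = Dθ/2 = 3.485 m.
Hydraulic radius R = A/P = 1.927/3.485 = 0.5532 m.
V = (1/n) R^(2/3) √S = (1/0.016) × 0.5532^(2/3) × √0.0035 = 2.492 m/s. Hydraulic depth D_h = A/T = 1.927/2.103 = 0.9165 m.
Froude number Fr = V/√(g·D_h) = 2.492/√(9.81×0.9165) = 0.831, which is less than 1, so the flow is subcritical.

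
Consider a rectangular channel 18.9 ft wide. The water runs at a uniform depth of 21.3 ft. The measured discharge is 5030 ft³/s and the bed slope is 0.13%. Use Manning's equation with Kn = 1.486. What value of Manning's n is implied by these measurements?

n = 0.015

Flow area A = b·y = 18.9 × 21.3 = 402.6 ft². Wetted perimeter P = b + 2y = 18.9 + 2×21.3 = 61.5 ft.
Hydraulic radius R = A/P = 402.6/61.5 = 6.546 ft.
Rearranging Manning's equation: n = (1.486/Q) A R^(2/3) S^(1/2) = (1.486/5030) × 402.6 × 6.546^(2/3) × √0.0013 = 0.015.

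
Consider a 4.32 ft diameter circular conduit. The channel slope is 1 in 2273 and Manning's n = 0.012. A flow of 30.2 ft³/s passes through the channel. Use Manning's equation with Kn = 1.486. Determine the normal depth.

Manning's equation rearranged: A R^(2/3) = nQ / (1.486·√S) = 0.012 × 30.2 / (1.486 × √0.0004399) = 11.63.
At y = 3.03 ft: A R^(2/3) = 12.95 — too large.
At y = 2.8 ft: A R^(2/3) = 11.62 — ≈ 11.63.

y_n = 2.8 ft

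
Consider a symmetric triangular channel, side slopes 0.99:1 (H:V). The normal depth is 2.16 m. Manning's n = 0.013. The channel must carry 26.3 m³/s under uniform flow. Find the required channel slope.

For a triangular section with side slope z = 0.99: A = zy² = 0.99×2.16² = 4.619 m²; P = 2y√(1+z²) = 2×2.16×1.407 = 6.079 m.
Hydraulic radius R = A/P = 4.619/6.079 = 0.7598 m.
From Manning's equation, S = [nQ / (1 A R^(2/3))]² = [0.013 × 26.3 / (1 × 4.619 × 0.7598^(2/3))]² = 0.0079.

S = 0.0079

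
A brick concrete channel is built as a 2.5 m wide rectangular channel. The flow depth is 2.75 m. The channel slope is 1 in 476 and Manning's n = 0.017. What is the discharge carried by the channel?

Q = 16.8 m³/s

Flow area A = b·y = 2.5 × 2.75 = 6.875 m². Wetted perimeter P = b + 2y = 2.5 + 2×2.75 = 8 m.
Hydraulic radius R = A/P = 6.875/8 = 0.8594 m.
Manning's equation: Q = (1/n) A R^(2/3) S^(1/2) = (1/0.017) × 6.875 × 0.8594^(2/3) × 0.002101^(1/2) = 16.8 m³/s.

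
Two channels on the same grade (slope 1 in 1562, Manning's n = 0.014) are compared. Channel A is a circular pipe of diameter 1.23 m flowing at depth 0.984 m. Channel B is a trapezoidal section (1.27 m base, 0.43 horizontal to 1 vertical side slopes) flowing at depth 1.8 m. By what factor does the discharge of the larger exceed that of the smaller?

Channel A: For a circular section of diameter D = 1.23 m at depth y = 0.984 m, the central angle is θ = 2 arccos(1 − 2y/D) = 4.429 rad. Then A = (D²/8)(θ − sin θ) = 1.019 m² and P = Dθ/2 = 2.724 m. Hydraulic radius R = A/P = 1.019/2.724 = 0.3742 m. Q_A = (1/0.014)·1.019·0.3742^(2/3)·√0.0006402 = 0.9563 m³/s.
Channel B: With bottom width b = 1.27 m and side slope z = 0.43: A = (b + zy)y = (1.27 + 0.43×1.8)×1.8 = 3.679 m²; P = b + 2y√(1+z²) = 1.27 + 2×1.8×1.089 = 5.189 m. Hydraulic radius R = A/P = 3.679/5.189 = 0.7091 m. Q_B = (1/0.014)·3.679·0.7091^(2/3)·√0.0006402 = 5.287 m³/s.
The larger discharge is 5.287 m³/s and the smaller is 0.9563 m³/s; the ratio is 5.53.

5.53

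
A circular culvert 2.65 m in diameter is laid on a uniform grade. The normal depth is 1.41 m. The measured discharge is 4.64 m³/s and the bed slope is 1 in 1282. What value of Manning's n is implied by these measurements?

For a circular section of diameter D = 2.65 m at depth y = 1.41 m, the central angle is θ = 2 arccos(1 − 2y/D) = 3.27 rad. Then A = (D²/8)(θ − sin θ) = 2.983 m² and P = Dθ/2 = 4.333 m.
Hydraulic radius R = A/P = 2.983/4.333 = 0.6884 m.
Rearranging Manning's equation: n = (1/Q) A R^(2/3) S^(1/2) = (1/4.64) × 2.983 × 0.6884^(2/3) × √0.00078 = 0.014.

n = 0.014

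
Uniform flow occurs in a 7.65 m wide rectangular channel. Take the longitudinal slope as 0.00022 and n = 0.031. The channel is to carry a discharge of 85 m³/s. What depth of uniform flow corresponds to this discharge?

y_n = 11.5 m

Manning's equation rearranged: A R^(2/3) = nQ / (1·√S) = 0.031 × 85 / (√0.00022) = 177.7.
Try y = 9.77 m: A R^(2/3) = 146.7 — too small.
Try y = 13.8 m: A R^(2/3) = 219.3 — too large.
Try y = 11.5 m: A R^(2/3) = 177.7 — close enough.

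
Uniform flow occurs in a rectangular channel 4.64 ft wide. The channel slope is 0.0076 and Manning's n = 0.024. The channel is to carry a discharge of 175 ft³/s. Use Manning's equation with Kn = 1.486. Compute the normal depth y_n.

y_n = 5.12 ft

Manning's equation rearranged: A R^(2/3) = nQ / (1.486·√S) = 0.024 × 175 / (1.486 × √0.0076) = 32.42.
At y = 6.29 ft: A R^(2/3) = 41.49 — high.
At y = 4.26 ft: A R^(2/3) = 25.92 — low.
At y = 5.12 ft: A R^(2/3) = 32.45 — ≈ 32.42.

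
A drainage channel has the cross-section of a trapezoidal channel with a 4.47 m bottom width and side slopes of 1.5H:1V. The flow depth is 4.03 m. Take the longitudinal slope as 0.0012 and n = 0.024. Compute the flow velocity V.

With bottom width b = 4.47 m and side slope z = 1.5: A = (b + zy)y = (4.47 + 1.5×4.03)×4.03 = 42.38 m²; P = b + 2y√(1+z²) = 4.47 + 2×4.03×1.803 = 19 m.
Hydraulic radius R = A/P = 42.38/19 = 2.23 m.
From Manning's equation, V = (1/n) R^(2/3) S^(1/2) = (1/0.024) × 2.23^(2/3) × 0.0012^(1/2) = 2.46 m/s.

V = 2.46 m/s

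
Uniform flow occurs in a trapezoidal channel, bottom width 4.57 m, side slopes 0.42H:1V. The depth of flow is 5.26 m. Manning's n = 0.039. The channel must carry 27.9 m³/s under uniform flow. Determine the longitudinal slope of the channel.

S = 0.000319

With bottom width b = 4.57 m and side slope z = 0.42: A = (b + zy)y = (4.57 + 0.42×5.26)×5.26 = 35.66 m²; P = b + 2y√(1+z²) = 4.57 + 2×5.26×1.085 = 15.98 m.
Hydraulic radius R = A/P = 35.66/15.98 = 2.231 m.
From Manning's equation, S = [nQ / (1 A R^(2/3))]² = [0.039 × 27.9 / (1 × 35.66 × 2.231^(2/3))]² = 0.000319.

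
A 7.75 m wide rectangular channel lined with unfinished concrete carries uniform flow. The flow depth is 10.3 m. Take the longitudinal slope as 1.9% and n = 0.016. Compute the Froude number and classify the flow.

Flow area A = b·y = 7.75 × 10.3 = 79.83 m². Wetted perimeter P = b + 2y = 7.75 + 2×10.3 = 28.35 m.
Hydraulic radius R = A/P = 79.83/28.35 = 2.816 m.
V = (1/n) R^(2/3) √S = (1/0.016) × 2.816^(2/3) × √0.019 = 17.18 m/s. Hydraulic depth D_h = A/T = 79.83/7.75 = 10.3 m.
Froude number Fr = V/√(g·D_h) = 17.18/√(9.81×10.3) = 1.71, which is greater than 1, so the flow is supercritical.

supercritical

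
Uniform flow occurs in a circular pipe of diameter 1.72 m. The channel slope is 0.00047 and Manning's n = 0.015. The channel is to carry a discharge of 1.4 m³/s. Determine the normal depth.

Manning's equation rearranged: A R^(2/3) = nQ / (1·√S) = 0.015 × 1.4 / (√0.00047) = 0.9687.
Try y = 1.24 m: A R^(2/3) = 1.151 — over.
Try y = 0.849 m: A R^(2/3) = 0.6475 — short.
Try y = 1.09 m: A R^(2/3) = 0.9652 — ≈ 0.9687.

y_n = 1.09 m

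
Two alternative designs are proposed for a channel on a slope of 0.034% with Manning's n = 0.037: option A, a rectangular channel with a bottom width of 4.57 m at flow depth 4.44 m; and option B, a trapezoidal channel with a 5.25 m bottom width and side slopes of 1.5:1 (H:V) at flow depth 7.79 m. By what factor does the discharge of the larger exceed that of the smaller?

12.4

Channel A: Flow area A = b·y = 4.57 × 4.44 = 20.29 m². Wetted perimeter P = b + 2y = 4.57 + 2×4.44 = 13.45 m. Hydraulic radius R = A/P = 20.29/13.45 = 1.509 m. Q_A = (1/0.037)·20.29·1.509^(2/3)·√0.00034 = 13.3 m³/s.
Channel B: With bottom width b = 5.25 m and side slope z = 1.5: A = (b + zy)y = (5.25 + 1.5×7.79)×7.79 = 131.9 m²; P = b + 2y√(1+z²) = 5.25 + 2×7.79×1.803 = 33.34 m. Hydraulic radius R = A/P = 131.9/33.34 = 3.957 m. Q_B = (1/0.037)·131.9·3.957^(2/3)·√0.00034 = 164.5 m³/s.
The larger discharge is 164.5 m³/s and the smaller is 13.3 m³/s; the ratio is 12.4.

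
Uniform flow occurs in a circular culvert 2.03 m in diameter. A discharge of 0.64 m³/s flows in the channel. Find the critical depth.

At critical depth, Q² T / (g A³) = 1, i.e. A³/T = Q²/g = 0.64²/9.81 = 0.04175.
Try y = 0.269 m: A³/T = 0.01194 — low.
Try y = 0.422 m: A³/T = 0.0701 — high.
Try y = 0.37 m: A³/T = 0.04187 — close enough.

y_c = 0.37 m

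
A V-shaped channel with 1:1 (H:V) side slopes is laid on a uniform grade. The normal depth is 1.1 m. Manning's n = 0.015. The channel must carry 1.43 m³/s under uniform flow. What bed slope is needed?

For a triangular section with side slope z = 1: A = zy² = 1×1.1² = 1.21 m²; P = 2y√(1+z²) = 2×1.1×1.414 = 3.111 m.
Hydraulic radius R = A/P = 1.21/3.111 = 0.3889 m.
From Manning's equation, S = [nQ / (1 A R^(2/3))]² = [0.015 × 1.43 / (1 × 1.21 × 0.3889^(2/3))]² = 0.00111.

S = 0.00111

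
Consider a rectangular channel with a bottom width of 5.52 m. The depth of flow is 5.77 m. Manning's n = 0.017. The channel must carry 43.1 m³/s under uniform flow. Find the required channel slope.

S = 0.00023

Flow area A = b·y = 5.52 × 5.77 = 31.85 m². Wetted perimeter P = b + 2y = 5.52 + 2×5.77 = 17.06 m.
Hydraulic radius R = A/P = 31.85/17.06 = 1.867 m.
From Manning's equation, S = [nQ / (1 A R^(2/3))]² = [0.017 × 43.1 / (1 × 31.85 × 1.867^(2/3))]² = 0.00023.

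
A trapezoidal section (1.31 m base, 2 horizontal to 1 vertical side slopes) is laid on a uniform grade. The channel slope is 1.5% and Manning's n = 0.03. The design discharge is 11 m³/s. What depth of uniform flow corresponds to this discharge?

y_n = 1.08 m

Manning's equation rearranged: A R^(2/3) = nQ / (1·√S) = 0.03 × 11 / (√0.015) = 2.694.
Try y = 0.904 m: A R^(2/3) = 1.838 — short.
Try y = 1.08 m: A R^(2/3) = 2.697 — ≈ 2.694.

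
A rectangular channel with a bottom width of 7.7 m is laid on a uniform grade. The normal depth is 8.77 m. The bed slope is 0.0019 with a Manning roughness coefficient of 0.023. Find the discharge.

Q = 247 m³/s

Flow area A = b·y = 7.7 × 8.77 = 67.53 m². Wetted perimeter P = b + 2y = 7.7 + 2×8.77 = 25.24 m.
Hydraulic radius R = A/P = 67.53/25.24 = 2.675 m.
Manning's equation: Q = (1/n) A R^(2/3) S^(1/2) = (1/0.023) × 67.53 × 2.675^(2/3) × 0.0019^(1/2) = 247 m³/s.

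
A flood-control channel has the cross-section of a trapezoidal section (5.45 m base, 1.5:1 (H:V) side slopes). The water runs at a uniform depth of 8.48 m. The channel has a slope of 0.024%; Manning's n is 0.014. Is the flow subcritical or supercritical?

subcritical

With bottom width b = 5.45 m and side slope z = 1.5: A = (b + zy)y = (5.45 + 1.5×8.48)×8.48 = 154.1 m²; P = b + 2y√(1+z²) = 5.45 + 2×8.48×1.803 = 36.03 m.
Hydraulic radius R = A/P = 154.1/36.03 = 4.277 m.
V = (1/n) R^(2/3) √S = (1/0.014) × 4.277^(2/3) × √0.00024 = 2.916 m/s. Hydraulic depth D_h = A/T = 154.1/30.89 = 4.988 m.
Froude number Fr = V/√(g·D_h) = 2.916/√(9.81×4.988) = 0.417, which is less than 1, so the flow is subcritical.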